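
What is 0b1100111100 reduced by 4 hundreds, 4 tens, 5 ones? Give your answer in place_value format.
Convert 0b1100111100 (binary) → 512 + 256 + 32 + 16 + 8 + 4 = 828 (decimal)
Convert 4 hundreds, 4 tens, 5 ones (place-value notation) → 4×100 + 4×10 + 5 = 445 (decimal)
Compute 828 - 445 = 383
Convert 383 (decimal) → 383 = 3×100 + 8×10 + 3 → 3 hundreds, 8 tens, 3 ones (place-value notation)
3 hundreds, 8 tens, 3 ones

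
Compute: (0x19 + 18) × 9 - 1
Convert 0x19 (hexadecimal) → 1×16 + 9 = 25 (decimal)
Expression in decimal: (25 + 18) × 9 - 1
Parentheses first: 25 + 18 = 43
Multiply: 43 × 9 = 387
Subtract: 387 - 1 = 386
386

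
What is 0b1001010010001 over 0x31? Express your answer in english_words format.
Convert 0b1001010010001 (binary) → 4096 + 512 + 128 + 16 + 1 = 4753 (decimal)
Convert 0x31 (hexadecimal) → 3×16 + 1 = 49 (decimal)
Compute 4753 ÷ 49 = 97
Convert 97 (decimal) → ninety-seven (English words)
ninety-seven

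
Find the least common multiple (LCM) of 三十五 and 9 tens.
Convert 三十五 (Chinese numeral) → 3×10 + 5 = 35 (decimal)
Convert 9 tens (place-value notation) → 9×10 = 90 (decimal)
Compute lcm(35, 90) = 630
630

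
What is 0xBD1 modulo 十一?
Convert 0xBD1 (hexadecimal) → 11×256 + 13×16 + 1 = 3025 (decimal)
Convert 十一 (Chinese numeral) → 1×10 + 1 = 11 (decimal)
Compute 3025 mod 11 = 0
0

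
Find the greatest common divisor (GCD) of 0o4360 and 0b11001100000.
Convert 0o4360 (octal) → 4×512 + 3×64 + 6×8 = 2288 (decimal)
Convert 0b11001100000 (binary) → 1024 + 512 + 64 + 32 = 1632 (decimal)
Compute gcd(2288, 1632) = 16
16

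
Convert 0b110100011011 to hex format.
Convert 0b110100011011 (binary) → 2048 + 1024 + 256 + 16 + 8 + 2 + 1 = 3355 (decimal)
Convert 3355 (decimal) → 3355 = 13×256 + 1×16 + 11 → 0xD1B (hexadecimal)
0xD1B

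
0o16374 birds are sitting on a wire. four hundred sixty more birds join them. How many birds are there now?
Convert 0o16374 (octal) → 1×4096 + 6×512 + 3×64 + 7×8 + 4 = 7420 (decimal)
Convert four hundred sixty (English words) → 4×100 + 60 = 460 (decimal)
Compute 7420 + 460 = 7880
7880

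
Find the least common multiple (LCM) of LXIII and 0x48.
Convert LXIII (Roman numeral) → 50 + 10 + 1 + 1 + 1 = 63 (decimal)
Convert 0x48 (hexadecimal) → 4×16 + 8 = 72 (decimal)
Compute lcm(63, 72) = 504
504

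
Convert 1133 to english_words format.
Convert 1133 (decimal) → 1133 = 1×1000 + 1×100 + 33 → one thousand one hundred thirty-three (English words)
one thousand one hundred thirty-three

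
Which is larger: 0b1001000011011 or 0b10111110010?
Convert 0b1001000011011 (binary) → 4096 + 512 + 16 + 8 + 2 + 1 = 4635 (decimal)
Convert 0b10111110010 (binary) → 1024 + 256 + 128 + 64 + 32 + 16 + 2 = 1522 (decimal)
Compare 4635 vs 1522: larger = 4635
4635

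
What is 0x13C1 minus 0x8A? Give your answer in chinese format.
Convert 0x13C1 (hexadecimal) → 1×4096 + 3×256 + 12×16 + 1 = 5057 (decimal)
Convert 0x8A (hexadecimal) → 8×16 + 10 = 138 (decimal)
Compute 5057 - 138 = 4919
Convert 4919 (decimal) → 4919 = 4×1000 + 9×100 + 1×10 + 9 → 四千九百一十九 (Chinese numeral)
四千九百一十九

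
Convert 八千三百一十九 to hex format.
Convert 八千三百一十九 (Chinese numeral) → 8×1000 + 3×100 + 1×10 + 9 = 8319 (decimal)
Convert 8319 (decimal) → 8319 = 2×4096 + 7×16 + 15 → 0x207F (hexadecimal)
0x207F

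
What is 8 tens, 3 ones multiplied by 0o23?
Convert 8 tens, 3 ones (place-value notation) → 8×10 + 3 = 83 (decimal)
Convert 0o23 (octal) → 2×8 + 3 = 19 (decimal)
Compute 83 × 19 = 1577
1577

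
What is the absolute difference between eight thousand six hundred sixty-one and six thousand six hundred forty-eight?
Convert eight thousand six hundred sixty-one (English words) → 8×1000 + 6×100 + 61 = 8661 (decimal)
Convert six thousand six hundred forty-eight (English words) → 6×1000 + 6×100 + 48 = 6648 (decimal)
Compute |8661 - 6648| = 2013
2013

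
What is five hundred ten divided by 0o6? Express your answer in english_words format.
Convert five hundred ten (English words) → 5×100 + 10 = 510 (decimal)
Convert 0o6 (octal) → 6 (decimal)
Compute 510 ÷ 6 = 85
Convert 85 (decimal) → eighty-five (English words)
eighty-five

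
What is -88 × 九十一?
Convert 九十一 (Chinese numeral) → 9×10 + 1 = 91 (decimal)
Compute -88 × 91 = -8008
-8008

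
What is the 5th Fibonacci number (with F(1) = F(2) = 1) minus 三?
The 5th Fibonacci number (with F(1) = F(2) = 1): 1, 1, 2, 3, 5 → 5
Convert 三 (Chinese numeral) → 3 (decimal)
Compute 5 - 3 = 2
2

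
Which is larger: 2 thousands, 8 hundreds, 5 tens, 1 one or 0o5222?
Convert 2 thousands, 8 hundreds, 5 tens, 1 one (place-value notation) → 2×1000 + 8×100 + 5×10 + 1 = 2851 (decimal)
Convert 0o5222 (octal) → 5×512 + 2×64 + 2×8 + 2 = 2706 (decimal)
Compare 2851 vs 2706: larger = 2851
2851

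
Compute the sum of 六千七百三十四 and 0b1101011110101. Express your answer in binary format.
Convert 六千七百三十四 (Chinese numeral) → 6×1000 + 7×100 + 3×10 + 4 = 6734 (decimal)
Convert 0b1101011110101 (binary) → 4096 + 2048 + 512 + 128 + 64 + 32 + 16 + 4 + 1 = 6901 (decimal)
Compute 6734 + 6901 = 13635
Convert 13635 (decimal) → 13635 = 8192 + 4096 + 1024 + 256 + 64 + 2 + 1 → 0b11010101000011 (binary)
0b11010101000011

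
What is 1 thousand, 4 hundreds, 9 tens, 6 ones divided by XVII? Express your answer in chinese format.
Convert 1 thousand, 4 hundreds, 9 tens, 6 ones (place-value notation) → 1×1000 + 4×100 + 9×10 + 6 = 1496 (decimal)
Convert XVII (Roman numeral) → 10 + 5 + 1 + 1 = 17 (decimal)
Compute 1496 ÷ 17 = 88
Convert 88 (decimal) → 88 = 8×10 + 8 → 八十八 (Chinese numeral)
八十八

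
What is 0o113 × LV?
Convert 0o113 (octal) → 1×64 + 1×8 + 3 = 75 (decimal)
Convert LV (Roman numeral) → 50 + 5 = 55 (decimal)
Compute 75 × 55 = 4125
4125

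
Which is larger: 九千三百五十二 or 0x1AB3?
Convert 九千三百五十二 (Chinese numeral) → 9×1000 + 3×100 + 5×10 + 2 = 9352 (decimal)
Convert 0x1AB3 (hexadecimal) → 1×4096 + 10×256 + 11×16 + 3 = 6835 (decimal)
Compare 9352 vs 6835: larger = 9352
9352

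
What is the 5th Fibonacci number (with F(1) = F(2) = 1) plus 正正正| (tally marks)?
The 5th Fibonacci number (with F(1) = F(2) = 1): 1, 1, 2, 3, 5 → 5
Convert 正正正| (tally marks) → 5 + 5 + 5 + 1 = 16 (decimal)
Compute 5 + 16 = 21
21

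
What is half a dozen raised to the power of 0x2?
Convert half a dozen (colloquial) → 6 (decimal)
Convert 0x2 (hexadecimal) → 2 (decimal)
Compute 6 ^ 2 = 36
36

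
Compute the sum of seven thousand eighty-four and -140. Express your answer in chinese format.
Convert seven thousand eighty-four (English words) → 7×1000 + 84 = 7084 (decimal)
Compute 7084 + -140 = 6944
Convert 6944 (decimal) → 6944 = 6×1000 + 9×100 + 4×10 + 4 → 六千九百四十四 (Chinese numeral)
六千九百四十四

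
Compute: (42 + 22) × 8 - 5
Parentheses first: 42 + 22 = 64
Multiply: 64 × 8 = 512
Subtract: 512 - 5 = 507
507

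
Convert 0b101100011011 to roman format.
Convert 0b101100011011 (binary) → 2048 + 512 + 256 + 16 + 8 + 2 + 1 = 2843 (decimal)
Convert 2843 (decimal) → 2843 = 1000 + 1000 + 500 + 100 + 100 + 100 + 40 + 1 + 1 + 1 → MMDCCCXLIII (Roman numeral)
MMDCCCXLIII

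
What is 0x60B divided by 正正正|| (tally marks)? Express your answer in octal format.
Convert 0x60B (hexadecimal) → 6×256 + 11 = 1547 (decimal)
Convert 正正正|| (tally marks) → 5 + 5 + 5 + 2 = 17 (decimal)
Compute 1547 ÷ 17 = 91
Convert 91 (decimal) → 91 = 1×64 + 3×8 + 3 → 0o133 (octal)
0o133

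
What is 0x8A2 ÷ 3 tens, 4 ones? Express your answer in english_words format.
Convert 0x8A2 (hexadecimal) → 8×256 + 10×16 + 2 = 2210 (decimal)
Convert 3 tens, 4 ones (place-value notation) → 3×10 + 4 = 34 (decimal)
Compute 2210 ÷ 34 = 65
Convert 65 (decimal) → sixty-five (English words)
sixty-five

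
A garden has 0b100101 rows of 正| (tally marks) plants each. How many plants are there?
Convert 正| (tally marks) → 5 + 1 = 6 (decimal)
Convert 0b100101 (binary) → 32 + 4 + 1 = 37 (decimal)
Compute 6 × 37 = 222
222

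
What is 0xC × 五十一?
Convert 0xC (hexadecimal) → 12 (decimal)
Convert 五十一 (Chinese numeral) → 5×10 + 1 = 51 (decimal)
Compute 12 × 51 = 612
612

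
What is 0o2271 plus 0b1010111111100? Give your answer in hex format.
Convert 0o2271 (octal) → 2×512 + 2×64 + 7×8 + 1 = 1209 (decimal)
Convert 0b1010111111100 (binary) → 4096 + 1024 + 256 + 128 + 64 + 32 + 16 + 8 + 4 = 5628 (decimal)
Compute 1209 + 5628 = 6837
Convert 6837 (decimal) → 6837 = 1×4096 + 10×256 + 11×16 + 5 → 0x1AB5 (hexadecimal)
0x1AB5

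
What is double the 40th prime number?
The 40th prime number = 173
Compute 173 × 2 = 346
346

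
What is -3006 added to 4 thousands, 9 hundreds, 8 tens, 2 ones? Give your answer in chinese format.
Convert 4 thousands, 9 hundreds, 8 tens, 2 ones (place-value notation) → 4×1000 + 9×100 + 8×10 + 2 = 4982 (decimal)
Compute -3006 + 4982 = 1976
Convert 1976 (decimal) → 1976 = 1×1000 + 9×100 + 7×10 + 6 → 一千九百七十六 (Chinese numeral)
一千九百七十六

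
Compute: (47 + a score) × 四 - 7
Convert a score (colloquial) → 20 (decimal)
Convert 四 (Chinese numeral) → 4 (decimal)
Expression in decimal: (47 + 20) × 4 - 7
Parentheses first: 47 + 20 = 67
Multiply: 67 × 4 = 268
Subtract: 268 - 7 = 261
261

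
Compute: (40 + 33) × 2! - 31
Convert 2! (factorial) → 2 (decimal)
Expression in decimal: (40 + 33) × 2 - 31
Parentheses first: 40 + 33 = 73
Multiply: 73 × 2 = 146
Subtract: 146 - 31 = 115
115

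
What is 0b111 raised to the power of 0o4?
Convert 0b111 (binary) → 4 + 2 + 1 = 7 (decimal)
Convert 0o4 (octal) → 4 (decimal)
Compute 7 ^ 4 = 2401
2401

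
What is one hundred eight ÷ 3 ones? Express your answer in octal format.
Convert one hundred eight (English words) → 1×100 + 8 = 108 (decimal)
Convert 3 ones (place-value notation) → 3 (decimal)
Compute 108 ÷ 3 = 36
Convert 36 (decimal) → 36 = 4×8 + 4 → 0o44 (octal)
0o44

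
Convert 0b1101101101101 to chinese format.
Convert 0b1101101101101 (binary) → 4096 + 2048 + 512 + 256 + 64 + 32 + 8 + 4 + 1 = 7021 (decimal)
Convert 7021 (decimal) → 7021 = 7×1000 + 2×10 + 1 → 七千零二十一 (Chinese numeral)
七千零二十一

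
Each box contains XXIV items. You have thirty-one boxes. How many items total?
Convert XXIV (Roman numeral) → 10 + 10 + 4 = 24 (decimal)
Convert thirty-one (English words) → 31 (decimal)
Compute 24 × 31 = 744
744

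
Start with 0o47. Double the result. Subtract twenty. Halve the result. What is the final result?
Convert 0o47 (octal) → 4×8 + 7 = 39 (decimal)
Start: 39
39 × 2 = 78
Convert twenty (English words) → 20 (decimal)
78 - 20 = 58
58 ÷ 2 = 29
29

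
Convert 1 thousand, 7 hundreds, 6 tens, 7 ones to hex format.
Convert 1 thousand, 7 hundreds, 6 tens, 7 ones (place-value notation) → 1×1000 + 7×100 + 6×10 + 7 = 1767 (decimal)
Convert 1767 (decimal) → 1767 = 6×256 + 14×16 + 7 → 0x6E7 (hexadecimal)
0x6E7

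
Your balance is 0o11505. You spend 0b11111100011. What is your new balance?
Convert 0o11505 (octal) → 1×4096 + 1×512 + 5×64 + 5 = 4933 (decimal)
Convert 0b11111100011 (binary) → 1024 + 512 + 256 + 128 + 64 + 32 + 2 + 1 = 2019 (decimal)
Compute 4933 - 2019 = 2914
2914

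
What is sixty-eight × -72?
Convert sixty-eight (English words) → 68 (decimal)
Compute 68 × -72 = -4896
-4896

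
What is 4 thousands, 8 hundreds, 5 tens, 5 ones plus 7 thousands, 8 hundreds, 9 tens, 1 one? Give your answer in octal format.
Convert 4 thousands, 8 hundreds, 5 tens, 5 ones (place-value notation) → 4×1000 + 8×100 + 5×10 + 5 = 4855 (decimal)
Convert 7 thousands, 8 hundreds, 9 tens, 1 one (place-value notation) → 7×1000 + 8×100 + 9×10 + 1 = 7891 (decimal)
Compute 4855 + 7891 = 12746
Convert 12746 (decimal) → 12746 = 3×4096 + 7×64 + 1×8 + 2 → 0o30712 (octal)
0o30712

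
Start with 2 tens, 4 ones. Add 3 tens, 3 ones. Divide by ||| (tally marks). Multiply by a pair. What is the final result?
Convert 2 tens, 4 ones (place-value notation) → 2×10 + 4 = 24 (decimal)
Start: 24
Convert 3 tens, 3 ones (place-value notation) → 3×10 + 3 = 33 (decimal)
24 + 33 = 57
Convert ||| (tally marks) → 3 (decimal)
57 ÷ 3 = 19
Convert a pair (colloquial) → 2 (decimal)
19 × 2 = 38
38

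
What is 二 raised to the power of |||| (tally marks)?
Convert 二 (Chinese numeral) → 2 (decimal)
Convert |||| (tally marks) → 4 (decimal)
Compute 2 ^ 4 = 16
16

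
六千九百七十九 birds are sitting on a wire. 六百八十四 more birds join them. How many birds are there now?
Convert 六千九百七十九 (Chinese numeral) → 6×1000 + 9×100 + 7×10 + 9 = 6979 (decimal)
Convert 六百八十四 (Chinese numeral) → 6×100 + 8×10 + 4 = 684 (decimal)
Compute 6979 + 684 = 7663
7663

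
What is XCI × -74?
Convert XCI (Roman numeral) → 90 + 1 = 91 (decimal)
Compute 91 × -74 = -6734
-6734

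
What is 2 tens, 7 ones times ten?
Convert 2 tens, 7 ones (place-value notation) → 2×10 + 7 = 27 (decimal)
Convert ten (English words) → 10 (decimal)
Compute 27 × 10 = 270
270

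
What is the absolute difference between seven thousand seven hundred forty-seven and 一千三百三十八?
Convert seven thousand seven hundred forty-seven (English words) → 7×1000 + 7×100 + 47 = 7747 (decimal)
Convert 一千三百三十八 (Chinese numeral) → 1×1000 + 3×100 + 3×10 + 8 = 1338 (decimal)
Compute |7747 - 1338| = 6409
6409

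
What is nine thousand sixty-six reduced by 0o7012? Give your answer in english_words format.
Convert nine thousand sixty-six (English words) → 9×1000 + 66 = 9066 (decimal)
Convert 0o7012 (octal) → 7×512 + 1×8 + 2 = 3594 (decimal)
Compute 9066 - 3594 = 5472
Convert 5472 (decimal) → 5472 = 5×1000 + 4×100 + 72 → five thousand four hundred seventy-two (English words)
five thousand four hundred seventy-two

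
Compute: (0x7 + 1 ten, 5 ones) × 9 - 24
Convert 0x7 (hexadecimal) → 7 (decimal)
Convert 1 ten, 5 ones (place-value notation) → 1×10 + 5 = 15 (decimal)
Expression in decimal: (7 + 15) × 9 - 24
Parentheses first: 7 + 15 = 22
Multiply: 22 × 9 = 198
Subtract: 198 - 24 = 174
174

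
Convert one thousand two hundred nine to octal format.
Convert one thousand two hundred nine (English words) → 1×1000 + 2×100 + 9 = 1209 (decimal)
Convert 1209 (decimal) → 1209 = 2×512 + 2×64 + 7×8 + 1 → 0o2271 (octal)
0o2271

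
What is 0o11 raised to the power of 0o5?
Convert 0o11 (octal) → 1×8 + 1 = 9 (decimal)
Convert 0o5 (octal) → 5 (decimal)
Compute 9 ^ 5 = 59049
59049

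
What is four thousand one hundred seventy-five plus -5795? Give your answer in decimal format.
Convert four thousand one hundred seventy-five (English words) → 4×1000 + 1×100 + 75 = 4175 (decimal)
Compute 4175 + -5795 = -1620
-1620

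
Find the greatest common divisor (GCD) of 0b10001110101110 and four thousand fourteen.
Convert 0b10001110101110 (binary) → 8192 + 512 + 256 + 128 + 32 + 8 + 4 + 2 = 9134 (decimal)
Convert four thousand fourteen (English words) → 4×1000 + 14 = 4014 (decimal)
Compute gcd(9134, 4014) = 2
2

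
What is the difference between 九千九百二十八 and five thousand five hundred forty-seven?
Convert 九千九百二十八 (Chinese numeral) → 9×1000 + 9×100 + 2×10 + 8 = 9928 (decimal)
Convert five thousand five hundred forty-seven (English words) → 5×1000 + 5×100 + 47 = 5547 (decimal)
Difference: |9928 - 5547| = 4381
4381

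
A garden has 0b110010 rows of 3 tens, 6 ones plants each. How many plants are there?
Convert 3 tens, 6 ones (place-value notation) → 3×10 + 6 = 36 (decimal)
Convert 0b110010 (binary) → 32 + 16 + 2 = 50 (decimal)
Compute 36 × 50 = 1800
1800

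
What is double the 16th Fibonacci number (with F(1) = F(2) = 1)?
The 16th Fibonacci number (with F(1) = F(2) = 1) = 987
Compute 987 × 2 = 1974
1974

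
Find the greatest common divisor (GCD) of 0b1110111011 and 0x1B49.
Convert 0b1110111011 (binary) → 512 + 256 + 128 + 32 + 16 + 8 + 2 + 1 = 955 (decimal)
Convert 0x1B49 (hexadecimal) → 1×4096 + 11×256 + 4×16 + 9 = 6985 (decimal)
Compute gcd(955, 6985) = 5
5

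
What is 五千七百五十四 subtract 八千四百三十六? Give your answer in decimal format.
Convert 五千七百五十四 (Chinese numeral) → 5×1000 + 7×100 + 5×10 + 4 = 5754 (decimal)
Convert 八千四百三十六 (Chinese numeral) → 8×1000 + 4×100 + 3×10 + 6 = 8436 (decimal)
Compute 5754 - 8436 = -2682
-2682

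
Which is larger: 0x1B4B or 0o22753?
Convert 0x1B4B (hexadecimal) → 1×4096 + 11×256 + 4×16 + 11 = 6987 (decimal)
Convert 0o22753 (octal) → 2×4096 + 2×512 + 7×64 + 5×8 + 3 = 9707 (decimal)
Compare 6987 vs 9707: larger = 9707
9707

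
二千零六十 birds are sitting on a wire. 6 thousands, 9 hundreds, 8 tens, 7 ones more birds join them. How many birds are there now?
Convert 二千零六十 (Chinese numeral) → 2×1000 + 6×10 = 2060 (decimal)
Convert 6 thousands, 9 hundreds, 8 tens, 7 ones (place-value notation) → 6×1000 + 9×100 + 8×10 + 7 = 6987 (decimal)
Compute 2060 + 6987 = 9047
9047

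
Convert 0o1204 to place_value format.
Convert 0o1204 (octal) → 1×512 + 2×64 + 4 = 644 (decimal)
Convert 644 (decimal) → 644 = 6×100 + 4×10 + 4 → 6 hundreds, 4 tens, 4 ones (place-value notation)
6 hundreds, 4 tens, 4 ones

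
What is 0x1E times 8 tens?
Convert 0x1E (hexadecimal) → 1×16 + 14 = 30 (decimal)
Convert 8 tens (place-value notation) → 8×10 = 80 (decimal)
Compute 30 × 80 = 2400
2400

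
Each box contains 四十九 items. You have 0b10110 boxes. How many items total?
Convert 四十九 (Chinese numeral) → 4×10 + 9 = 49 (decimal)
Convert 0b10110 (binary) → 16 + 4 + 2 = 22 (decimal)
Compute 49 × 22 = 1078
1078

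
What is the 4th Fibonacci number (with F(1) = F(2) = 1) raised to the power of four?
Convert the 4th Fibonacci number (with F(1) = F(2) = 1) (Fibonacci index) → 1, 1, 2, 3 → 3 (decimal)
Convert four (English words) → 4 (decimal)
Compute 3 ^ 4 = 81
81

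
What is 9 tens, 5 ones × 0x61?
Convert 9 tens, 5 ones (place-value notation) → 9×10 + 5 = 95 (decimal)
Convert 0x61 (hexadecimal) → 6×16 + 1 = 97 (decimal)
Compute 95 × 97 = 9215
9215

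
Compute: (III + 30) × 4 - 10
Convert III (Roman numeral) → 1 + 1 + 1 = 3 (decimal)
Expression in decimal: (3 + 30) × 4 - 10
Parentheses first: 3 + 30 = 33
Multiply: 33 × 4 = 132
Subtract: 132 - 10 = 122
122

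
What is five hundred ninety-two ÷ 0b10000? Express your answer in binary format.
Convert five hundred ninety-two (English words) → 5×100 + 92 = 592 (decimal)
Convert 0b10000 (binary) → 16 (decimal)
Compute 592 ÷ 16 = 37
Convert 37 (decimal) → 37 = 32 + 4 + 1 → 0b100101 (binary)
0b100101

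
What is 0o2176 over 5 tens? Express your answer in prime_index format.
Convert 0o2176 (octal) → 2×512 + 1×64 + 7×8 + 6 = 1150 (decimal)
Convert 5 tens (place-value notation) → 5×10 = 50 (decimal)
Compute 1150 ÷ 50 = 23
Convert 23 (decimal) → the 9th prime (prime index)
the 9th prime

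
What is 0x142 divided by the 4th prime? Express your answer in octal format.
Convert 0x142 (hexadecimal) → 1×256 + 4×16 + 2 = 322 (decimal)
Convert the 4th prime (prime index) → 7 (decimal)
Compute 322 ÷ 7 = 46
Convert 46 (decimal) → 46 = 5×8 + 6 → 0o56 (octal)
0o56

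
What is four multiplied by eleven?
Convert four (English words) → 4 (decimal)
Convert eleven (English words) → 11 (decimal)
Compute 4 × 11 = 44
44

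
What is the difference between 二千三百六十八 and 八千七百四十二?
Convert 二千三百六十八 (Chinese numeral) → 2×1000 + 3×100 + 6×10 + 8 = 2368 (decimal)
Convert 八千七百四十二 (Chinese numeral) → 8×1000 + 7×100 + 4×10 + 2 = 8742 (decimal)
Difference: |2368 - 8742| = 6374
6374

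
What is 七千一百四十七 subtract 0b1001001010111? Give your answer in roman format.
Convert 七千一百四十七 (Chinese numeral) → 7×1000 + 1×100 + 4×10 + 7 = 7147 (decimal)
Convert 0b1001001010111 (binary) → 4096 + 512 + 64 + 16 + 4 + 2 + 1 = 4695 (decimal)
Compute 7147 - 4695 = 2452
Convert 2452 (decimal) → 2452 = 1000 + 1000 + 400 + 50 + 1 + 1 → MMCDLII (Roman numeral)
MMCDLII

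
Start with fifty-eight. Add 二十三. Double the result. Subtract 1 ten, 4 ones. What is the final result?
Convert fifty-eight (English words) → 58 (decimal)
Start: 58
Convert 二十三 (Chinese numeral) → 2×10 + 3 = 23 (decimal)
58 + 23 = 81
81 × 2 = 162
Convert 1 ten, 4 ones (place-value notation) → 1×10 + 4 = 14 (decimal)
162 - 14 = 148
148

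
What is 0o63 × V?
Convert 0o63 (octal) → 6×8 + 3 = 51 (decimal)
Convert V (Roman numeral) → 5 (decimal)
Compute 51 × 5 = 255
255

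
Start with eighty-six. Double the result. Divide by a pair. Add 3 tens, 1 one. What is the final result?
Convert eighty-six (English words) → 86 (decimal)
Start: 86
86 × 2 = 172
Convert a pair (colloquial) → 2 (decimal)
172 ÷ 2 = 86
Convert 3 tens, 1 one (place-value notation) → 3×10 + 1 = 31 (decimal)
86 + 31 = 117
117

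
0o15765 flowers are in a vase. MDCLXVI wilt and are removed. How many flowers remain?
Convert 0o15765 (octal) → 1×4096 + 5×512 + 7×64 + 6×8 + 5 = 7157 (decimal)
Convert MDCLXVI (Roman numeral) → 1000 + 500 + 100 + 50 + 10 + 5 + 1 = 1666 (decimal)
Compute 7157 - 1666 = 5491
5491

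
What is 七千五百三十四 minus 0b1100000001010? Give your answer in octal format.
Convert 七千五百三十四 (Chinese numeral) → 7×1000 + 5×100 + 3×10 + 4 = 7534 (decimal)
Convert 0b1100000001010 (binary) → 4096 + 2048 + 8 + 2 = 6154 (decimal)
Compute 7534 - 6154 = 1380
Convert 1380 (decimal) → 1380 = 2×512 + 5×64 + 4×8 + 4 → 0o2544 (octal)
0o2544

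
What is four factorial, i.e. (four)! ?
Convert four (English words) → 4 (decimal)
Compute 4! = 24
24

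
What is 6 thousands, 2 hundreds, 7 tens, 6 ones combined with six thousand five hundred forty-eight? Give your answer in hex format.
Convert 6 thousands, 2 hundreds, 7 tens, 6 ones (place-value notation) → 6×1000 + 2×100 + 7×10 + 6 = 6276 (decimal)
Convert six thousand five hundred forty-eight (English words) → 6×1000 + 5×100 + 48 = 6548 (decimal)
Compute 6276 + 6548 = 12824
Convert 12824 (decimal) → 12824 = 3×4096 + 2×256 + 1×16 + 8 → 0x3218 (hexadecimal)
0x3218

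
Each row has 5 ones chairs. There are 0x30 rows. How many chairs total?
Convert 5 ones (place-value notation) → 5 (decimal)
Convert 0x30 (hexadecimal) → 3×16 = 48 (decimal)
Compute 5 × 48 = 240
240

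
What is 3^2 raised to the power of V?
Convert 3^2 (power) → 9 (decimal)
Convert V (Roman numeral) → 5 (decimal)
Compute 9 ^ 5 = 59049
59049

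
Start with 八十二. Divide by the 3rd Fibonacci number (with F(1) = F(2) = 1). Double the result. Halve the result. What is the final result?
Convert 八十二 (Chinese numeral) → 8×10 + 2 = 82 (decimal)
Start: 82
Convert the 3rd Fibonacci number (with F(1) = F(2) = 1) (Fibonacci index) → 1, 1, 2 → 2 (decimal)
82 ÷ 2 = 41
41 × 2 = 82
82 ÷ 2 = 41
41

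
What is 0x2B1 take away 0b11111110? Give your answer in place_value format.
Convert 0x2B1 (hexadecimal) → 2×256 + 11×16 + 1 = 689 (decimal)
Convert 0b11111110 (binary) → 128 + 64 + 32 + 16 + 8 + 4 + 2 = 254 (decimal)
Compute 689 - 254 = 435
Convert 435 (decimal) → 435 = 4×100 + 3×10 + 5 → 4 hundreds, 3 tens, 5 ones (place-value notation)
4 hundreds, 3 tens, 5 ones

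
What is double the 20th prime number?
The 20th prime number = 71
Compute 71 × 2 = 142
142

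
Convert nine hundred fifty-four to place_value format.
Convert nine hundred fifty-four (English words) → 9×100 + 54 = 954 (decimal)
Convert 954 (decimal) → 954 = 9×100 + 5×10 + 4 → 9 hundreds, 5 tens, 4 ones (place-value notation)
9 hundreds, 5 tens, 4 ones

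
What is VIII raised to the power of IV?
Convert VIII (Roman numeral) → 5 + 1 + 1 + 1 = 8 (decimal)
Convert IV (Roman numeral) → 4 (decimal)
Compute 8 ^ 4 = 4096
4096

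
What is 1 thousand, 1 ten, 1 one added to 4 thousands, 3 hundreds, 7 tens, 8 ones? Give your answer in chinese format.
Convert 1 thousand, 1 ten, 1 one (place-value notation) → 1×1000 + 1×10 + 1 = 1011 (decimal)
Convert 4 thousands, 3 hundreds, 7 tens, 8 ones (place-value notation) → 4×1000 + 3×100 + 7×10 + 8 = 4378 (decimal)
Compute 1011 + 4378 = 5389
Convert 5389 (decimal) → 5389 = 5×1000 + 3×100 + 8×10 + 9 → 五千三百八十九 (Chinese numeral)
五千三百八十九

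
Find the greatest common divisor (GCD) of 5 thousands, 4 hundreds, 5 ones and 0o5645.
Convert 5 thousands, 4 hundreds, 5 ones (place-value notation) → 5×1000 + 4×100 + 5 = 5405 (decimal)
Convert 0o5645 (octal) → 5×512 + 6×64 + 4×8 + 5 = 2981 (decimal)
Compute gcd(5405, 2981) = 1
1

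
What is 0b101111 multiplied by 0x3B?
Convert 0b101111 (binary) → 32 + 8 + 4 + 2 + 1 = 47 (decimal)
Convert 0x3B (hexadecimal) → 3×16 + 11 = 59 (decimal)
Compute 47 × 59 = 2773
2773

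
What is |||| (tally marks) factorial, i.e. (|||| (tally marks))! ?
Convert |||| (tally marks) → 4 (decimal)
Compute 4! = 24
24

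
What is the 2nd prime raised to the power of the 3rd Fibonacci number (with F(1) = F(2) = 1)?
Convert the 2nd prime (prime index) → 3 (decimal)
Convert the 3rd Fibonacci number (with F(1) = F(2) = 1) (Fibonacci index) → 1, 1, 2 → 2 (decimal)
Compute 3 ^ 2 = 9
9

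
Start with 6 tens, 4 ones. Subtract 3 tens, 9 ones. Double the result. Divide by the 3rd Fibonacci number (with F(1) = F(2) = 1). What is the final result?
Convert 6 tens, 4 ones (place-value notation) → 6×10 + 4 = 64 (decimal)
Start: 64
Convert 3 tens, 9 ones (place-value notation) → 3×10 + 9 = 39 (decimal)
64 - 39 = 25
25 × 2 = 50
Convert the 3rd Fibonacci number (with F(1) = F(2) = 1) (Fibonacci index) → 1, 1, 2 → 2 (decimal)
50 ÷ 2 = 25
25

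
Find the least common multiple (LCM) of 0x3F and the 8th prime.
Convert 0x3F (hexadecimal) → 3×16 + 15 = 63 (decimal)
Convert the 8th prime (prime index) → 19 (decimal)
Compute lcm(63, 19) = 1197
1197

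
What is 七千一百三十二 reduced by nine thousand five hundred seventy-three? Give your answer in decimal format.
Convert 七千一百三十二 (Chinese numeral) → 7×1000 + 1×100 + 3×10 + 2 = 7132 (decimal)
Convert nine thousand five hundred seventy-three (English words) → 9×1000 + 5×100 + 73 = 9573 (decimal)
Compute 7132 - 9573 = -2441
-2441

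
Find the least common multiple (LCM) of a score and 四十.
Convert a score (colloquial) → 20 (decimal)
Convert 四十 (Chinese numeral) → 4×10 = 40 (decimal)
Compute lcm(20, 40) = 40
40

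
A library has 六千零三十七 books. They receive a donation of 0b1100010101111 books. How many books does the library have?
Convert 六千零三十七 (Chinese numeral) → 6×1000 + 3×10 + 7 = 6037 (decimal)
Convert 0b1100010101111 (binary) → 4096 + 2048 + 128 + 32 + 8 + 4 + 2 + 1 = 6319 (decimal)
Compute 6037 + 6319 = 12356
12356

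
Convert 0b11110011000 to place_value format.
Convert 0b11110011000 (binary) → 1024 + 512 + 256 + 128 + 16 + 8 = 1944 (decimal)
Convert 1944 (decimal) → 1944 = 1×1000 + 9×100 + 4×10 + 4 → 1 thousand, 9 hundreds, 4 tens, 4 ones (place-value notation)
1 thousand, 9 hundreds, 4 tens, 4 ones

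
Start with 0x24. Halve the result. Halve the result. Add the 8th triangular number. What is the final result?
Convert 0x24 (hexadecimal) → 2×16 + 4 = 36 (decimal)
Start: 36
36 ÷ 2 = 18
18 ÷ 2 = 9
Convert the 8th triangular number (triangular index) → 8×9/2 = 36 (decimal)
9 + 36 = 45
45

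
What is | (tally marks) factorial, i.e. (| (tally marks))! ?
Convert | (tally marks) → 1 (decimal)
Compute 1! = 1
1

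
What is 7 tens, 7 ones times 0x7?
Convert 7 tens, 7 ones (place-value notation) → 7×10 + 7 = 77 (decimal)
Convert 0x7 (hexadecimal) → 7 (decimal)
Compute 77 × 7 = 539
539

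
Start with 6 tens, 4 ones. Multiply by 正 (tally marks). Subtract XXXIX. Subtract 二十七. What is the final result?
Convert 6 tens, 4 ones (place-value notation) → 6×10 + 4 = 64 (decimal)
Start: 64
Convert 正 (tally marks) → 5 (decimal)
64 × 5 = 320
Convert XXXIX (Roman numeral) → 10 + 10 + 10 + 9 = 39 (decimal)
320 - 39 = 281
Convert 二十七 (Chinese numeral) → 2×10 + 7 = 27 (decimal)
281 - 27 = 254
254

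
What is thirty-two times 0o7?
Convert thirty-two (English words) → 32 (decimal)
Convert 0o7 (octal) → 7 (decimal)
Compute 32 × 7 = 224
224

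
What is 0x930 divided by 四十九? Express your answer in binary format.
Convert 0x930 (hexadecimal) → 9×256 + 3×16 = 2352 (decimal)
Convert 四十九 (Chinese numeral) → 4×10 + 9 = 49 (decimal)
Compute 2352 ÷ 49 = 48
Convert 48 (decimal) → 48 = 32 + 16 → 0b110000 (binary)
0b110000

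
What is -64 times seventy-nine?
Convert seventy-nine (English words) → 79 (decimal)
Compute -64 × 79 = -5056
-5056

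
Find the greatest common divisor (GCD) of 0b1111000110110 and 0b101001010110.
Convert 0b1111000110110 (binary) → 4096 + 2048 + 1024 + 512 + 32 + 16 + 4 + 2 = 7734 (decimal)
Convert 0b101001010110 (binary) → 2048 + 512 + 64 + 16 + 4 + 2 = 2646 (decimal)
Compute gcd(7734, 2646) = 6
6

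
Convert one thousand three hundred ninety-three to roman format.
Convert one thousand three hundred ninety-three (English words) → 1×1000 + 3×100 + 93 = 1393 (decimal)
Convert 1393 (decimal) → 1393 = 1000 + 100 + 100 + 100 + 90 + 1 + 1 + 1 → MCCCXCIII (Roman numeral)
MCCCXCIII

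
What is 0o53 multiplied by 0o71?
Convert 0o53 (octal) → 5×8 + 3 = 43 (decimal)
Convert 0o71 (octal) → 7×8 + 1 = 57 (decimal)
Compute 43 × 57 = 2451
2451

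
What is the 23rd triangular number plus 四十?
The 23rd triangular number = 23×24/2 = 276
Convert 四十 (Chinese numeral) → 4×10 = 40 (decimal)
Compute 276 + 40 = 316
316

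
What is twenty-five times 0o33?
Convert twenty-five (English words) → 25 (decimal)
Convert 0o33 (octal) → 3×8 + 3 = 27 (decimal)
Compute 25 × 27 = 675
675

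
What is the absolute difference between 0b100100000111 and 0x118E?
Convert 0b100100000111 (binary) → 2048 + 256 + 4 + 2 + 1 = 2311 (decimal)
Convert 0x118E (hexadecimal) → 1×4096 + 1×256 + 8×16 + 14 = 4494 (decimal)
Compute |2311 - 4494| = 2183
2183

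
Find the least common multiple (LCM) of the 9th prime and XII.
Convert the 9th prime (prime index) → 23 (decimal)
Convert XII (Roman numeral) → 10 + 1 + 1 = 12 (decimal)
Compute lcm(23, 12) = 276
276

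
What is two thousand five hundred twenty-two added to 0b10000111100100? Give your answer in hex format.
Convert two thousand five hundred twenty-two (English words) → 2×1000 + 5×100 + 22 = 2522 (decimal)
Convert 0b10000111100100 (binary) → 8192 + 256 + 128 + 64 + 32 + 4 = 8676 (decimal)
Compute 2522 + 8676 = 11198
Convert 11198 (decimal) → 11198 = 2×4096 + 11×256 + 11×16 + 14 → 0x2BBE (hexadecimal)
0x2BBE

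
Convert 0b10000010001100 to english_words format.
Convert 0b10000010001100 (binary) → 8192 + 128 + 8 + 4 = 8332 (decimal)
Convert 8332 (decimal) → 8332 = 8×1000 + 3×100 + 32 → eight thousand three hundred thirty-two (English words)
eight thousand three hundred thirty-two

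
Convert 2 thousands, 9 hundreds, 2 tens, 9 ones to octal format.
Convert 2 thousands, 9 hundreds, 2 tens, 9 ones (place-value notation) → 2×1000 + 9×100 + 2×10 + 9 = 2929 (decimal)
Convert 2929 (decimal) → 2929 = 5×512 + 5×64 + 6×8 + 1 → 0o5561 (octal)
0o5561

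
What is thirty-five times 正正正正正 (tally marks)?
Convert thirty-five (English words) → 35 (decimal)
Convert 正正正正正 (tally marks) → 5 + 5 + 5 + 5 + 5 = 25 (decimal)
Compute 35 × 25 = 875
875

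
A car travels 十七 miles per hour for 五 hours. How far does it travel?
Convert 十七 (Chinese numeral) → 1×10 + 7 = 17 (decimal)
Convert 五 (Chinese numeral) → 5 (decimal)
Compute 17 × 5 = 85
85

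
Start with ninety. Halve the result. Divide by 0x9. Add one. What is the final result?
Convert ninety (English words) → 90 (decimal)
Start: 90
90 ÷ 2 = 45
Convert 0x9 (hexadecimal) → 9 (decimal)
45 ÷ 9 = 5
Convert one (English words) → 1 (decimal)
5 + 1 = 6
6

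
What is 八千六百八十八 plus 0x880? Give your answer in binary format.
Convert 八千六百八十八 (Chinese numeral) → 8×1000 + 6×100 + 8×10 + 8 = 8688 (decimal)
Convert 0x880 (hexadecimal) → 8×256 + 8×16 = 2176 (decimal)
Compute 8688 + 2176 = 10864
Convert 10864 (decimal) → 10864 = 8192 + 2048 + 512 + 64 + 32 + 16 → 0b10101001110000 (binary)
0b10101001110000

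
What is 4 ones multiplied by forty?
Convert 4 ones (place-value notation) → 4 (decimal)
Convert forty (English words) → 40 (decimal)
Compute 4 × 40 = 160
160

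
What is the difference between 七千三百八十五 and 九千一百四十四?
Convert 七千三百八十五 (Chinese numeral) → 7×1000 + 3×100 + 8×10 + 5 = 7385 (decimal)
Convert 九千一百四十四 (Chinese numeral) → 9×1000 + 1×100 + 4×10 + 4 = 9144 (decimal)
Difference: |7385 - 9144| = 1759
1759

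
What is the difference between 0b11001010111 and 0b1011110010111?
Convert 0b11001010111 (binary) → 1024 + 512 + 64 + 16 + 4 + 2 + 1 = 1623 (decimal)
Convert 0b1011110010111 (binary) → 4096 + 1024 + 512 + 256 + 128 + 16 + 4 + 2 + 1 = 6039 (decimal)
Difference: |1623 - 6039| = 4416
4416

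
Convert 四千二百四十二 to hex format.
Convert 四千二百四十二 (Chinese numeral) → 4×1000 + 2×100 + 4×10 + 2 = 4242 (decimal)
Convert 4242 (decimal) → 4242 = 1×4096 + 9×16 + 2 → 0x1092 (hexadecimal)
0x1092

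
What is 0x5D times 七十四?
Convert 0x5D (hexadecimal) → 5×16 + 13 = 93 (decimal)
Convert 七十四 (Chinese numeral) → 7×10 + 4 = 74 (decimal)
Compute 93 × 74 = 6882
6882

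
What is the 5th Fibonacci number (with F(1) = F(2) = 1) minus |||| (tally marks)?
The 5th Fibonacci number (with F(1) = F(2) = 1): 1, 1, 2, 3, 5 → 5
Convert |||| (tally marks) → 4 (decimal)
Compute 5 - 4 = 1
1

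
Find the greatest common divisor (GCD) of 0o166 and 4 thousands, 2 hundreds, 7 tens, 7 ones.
Convert 0o166 (octal) → 1×64 + 6×8 + 6 = 118 (decimal)
Convert 4 thousands, 2 hundreds, 7 tens, 7 ones (place-value notation) → 4×1000 + 2×100 + 7×10 + 7 = 4277 (decimal)
Compute gcd(118, 4277) = 1
1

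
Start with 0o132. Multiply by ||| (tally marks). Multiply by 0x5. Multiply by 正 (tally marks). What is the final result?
Convert 0o132 (octal) → 1×64 + 3×8 + 2 = 90 (decimal)
Start: 90
Convert ||| (tally marks) → 3 (decimal)
90 × 3 = 270
Convert 0x5 (hexadecimal) → 5 (decimal)
270 × 5 = 1350
Convert 正 (tally marks) → 5 (decimal)
1350 × 5 = 6750
6750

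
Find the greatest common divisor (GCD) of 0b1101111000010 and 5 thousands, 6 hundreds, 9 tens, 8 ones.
Convert 0b1101111000010 (binary) → 4096 + 2048 + 512 + 256 + 128 + 64 + 2 = 7106 (decimal)
Convert 5 thousands, 6 hundreds, 9 tens, 8 ones (place-value notation) → 5×1000 + 6×100 + 9×10 + 8 = 5698 (decimal)
Compute gcd(7106, 5698) = 22
22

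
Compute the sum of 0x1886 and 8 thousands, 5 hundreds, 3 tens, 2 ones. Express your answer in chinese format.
Convert 0x1886 (hexadecimal) → 1×4096 + 8×256 + 8×16 + 6 = 6278 (decimal)
Convert 8 thousands, 5 hundreds, 3 tens, 2 ones (place-value notation) → 8×1000 + 5×100 + 3×10 + 2 = 8532 (decimal)
Compute 6278 + 8532 = 14810
Convert 14810 (decimal) → 14810 = 1×10000 + 4×1000 + 8×100 + 1×10 → 一万四千八百一十 (Chinese numeral)
一万四千八百一十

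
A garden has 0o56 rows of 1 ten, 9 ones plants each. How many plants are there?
Convert 1 ten, 9 ones (place-value notation) → 1×10 + 9 = 19 (decimal)
Convert 0o56 (octal) → 5×8 + 6 = 46 (decimal)
Compute 19 × 46 = 874
874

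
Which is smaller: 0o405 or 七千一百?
Convert 0o405 (octal) → 4×64 + 5 = 261 (decimal)
Convert 七千一百 (Chinese numeral) → 7×1000 + 1×100 = 7100 (decimal)
Compare 261 vs 7100: smaller = 261
261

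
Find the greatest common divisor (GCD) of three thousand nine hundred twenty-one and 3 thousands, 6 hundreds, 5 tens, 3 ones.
Convert three thousand nine hundred twenty-one (English words) → 3×1000 + 9×100 + 21 = 3921 (decimal)
Convert 3 thousands, 6 hundreds, 5 tens, 3 ones (place-value notation) → 3×1000 + 6×100 + 5×10 + 3 = 3653 (decimal)
Compute gcd(3921, 3653) = 1
1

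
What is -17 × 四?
Convert 四 (Chinese numeral) → 4 (decimal)
Compute -17 × 4 = -68
-68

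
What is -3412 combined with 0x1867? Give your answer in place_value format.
Convert 0x1867 (hexadecimal) → 1×4096 + 8×256 + 6×16 + 7 = 6247 (decimal)
Compute -3412 + 6247 = 2835
Convert 2835 (decimal) → 2835 = 2×1000 + 8×100 + 3×10 + 5 → 2 thousands, 8 hundreds, 3 tens, 5 ones (place-value notation)
2 thousands, 8 hundreds, 3 tens, 5 ones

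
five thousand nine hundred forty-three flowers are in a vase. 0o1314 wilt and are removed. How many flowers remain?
Convert five thousand nine hundred forty-three (English words) → 5×1000 + 9×100 + 43 = 5943 (decimal)
Convert 0o1314 (octal) → 1×512 + 3×64 + 1×8 + 4 = 716 (decimal)
Compute 5943 - 716 = 5227
5227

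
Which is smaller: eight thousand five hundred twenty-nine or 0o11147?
Convert eight thousand five hundred twenty-nine (English words) → 8×1000 + 5×100 + 29 = 8529 (decimal)
Convert 0o11147 (octal) → 1×4096 + 1×512 + 1×64 + 4×8 + 7 = 4711 (decimal)
Compare 8529 vs 4711: smaller = 4711
4711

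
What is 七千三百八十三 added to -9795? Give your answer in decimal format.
Convert 七千三百八十三 (Chinese numeral) → 7×1000 + 3×100 + 8×10 + 3 = 7383 (decimal)
Compute 7383 + -9795 = -2412
-2412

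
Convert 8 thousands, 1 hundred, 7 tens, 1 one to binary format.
Convert 8 thousands, 1 hundred, 7 tens, 1 one (place-value notation) → 8×1000 + 1×100 + 7×10 + 1 = 8171 (decimal)
Convert 8171 (decimal) → 8171 = 4096 + 2048 + 1024 + 512 + 256 + 128 + 64 + 32 + 8 + 2 + 1 → 0b1111111101011 (binary)
0b1111111101011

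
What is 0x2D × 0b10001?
Convert 0x2D (hexadecimal) → 2×16 + 13 = 45 (decimal)
Convert 0b10001 (binary) → 16 + 1 = 17 (decimal)
Compute 45 × 17 = 765
765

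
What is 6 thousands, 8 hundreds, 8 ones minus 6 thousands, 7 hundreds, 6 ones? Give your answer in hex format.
Convert 6 thousands, 8 hundreds, 8 ones (place-value notation) → 6×1000 + 8×100 + 8 = 6808 (decimal)
Convert 6 thousands, 7 hundreds, 6 ones (place-value notation) → 6×1000 + 7×100 + 6 = 6706 (decimal)
Compute 6808 - 6706 = 102
Convert 102 (decimal) → 102 = 6×16 + 6 → 0x66 (hexadecimal)
0x66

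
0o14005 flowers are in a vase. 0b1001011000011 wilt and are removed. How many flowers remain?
Convert 0o14005 (octal) → 1×4096 + 4×512 + 5 = 6149 (decimal)
Convert 0b1001011000011 (binary) → 4096 + 512 + 128 + 64 + 2 + 1 = 4803 (decimal)
Compute 6149 - 4803 = 1346
1346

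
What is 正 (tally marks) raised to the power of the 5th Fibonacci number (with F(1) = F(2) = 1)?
Convert 正 (tally marks) → 5 (decimal)
Convert the 5th Fibonacci number (with F(1) = F(2) = 1) (Fibonacci index) → 1, 1, 2, 3, 5 → 5 (decimal)
Compute 5 ^ 5 = 3125
3125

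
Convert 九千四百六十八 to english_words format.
Convert 九千四百六十八 (Chinese numeral) → 9×1000 + 4×100 + 6×10 + 8 = 9468 (decimal)
Convert 9468 (decimal) → 9468 = 9×1000 + 4×100 + 68 → nine thousand four hundred sixty-eight (English words)
nine thousand four hundred sixty-eight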